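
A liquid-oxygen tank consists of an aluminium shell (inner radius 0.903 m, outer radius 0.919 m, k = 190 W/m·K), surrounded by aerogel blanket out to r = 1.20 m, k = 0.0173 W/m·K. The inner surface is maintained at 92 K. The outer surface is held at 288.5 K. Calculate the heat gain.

Resistance network (inner→outer):
  R_aluminium = (1/0.903 − 1/0.919)/(4πk) = 0.01928/(4π·190) = 8.075×10^-6 K/W
  R_aerogel blanket = (1/0.919 − 1/1.20)/(4πk) = 0.2548/(4π·0.0173) = 1.172 K/W
ΣR = 8.075×10^-6 + 1.172 = 1.172 K/W
Q = ΔT/ΣR = (92 K − 288.5 K)/1.172 = -168 W
(Negative Q ⇒ heat flows inward; heat gain = 168 W.)

Q = 168 W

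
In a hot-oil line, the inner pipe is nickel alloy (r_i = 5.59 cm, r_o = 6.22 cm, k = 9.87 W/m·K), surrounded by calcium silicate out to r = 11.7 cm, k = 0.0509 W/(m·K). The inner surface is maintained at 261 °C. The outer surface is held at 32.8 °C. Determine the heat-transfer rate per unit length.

Q' = 115 W/m

Series thermal resistances, inner to outer:
  R'_nickel alloy = ln(0.0622/0.0559)/(2πk) = 0.1068/(2π·9.87) = 0.001722 m·K/W
  R'_calcium silicate = ln(0.117/0.0622)/(2πk) = 0.6318/(2π·0.0509) = 1.976 m·K/W
ΣR = 0.001722 + 1.976 = 1.978 m·K/W
Q' = ΔT/ΣR = (261 °C − 32.8 °C)/1.978 = 115 W/m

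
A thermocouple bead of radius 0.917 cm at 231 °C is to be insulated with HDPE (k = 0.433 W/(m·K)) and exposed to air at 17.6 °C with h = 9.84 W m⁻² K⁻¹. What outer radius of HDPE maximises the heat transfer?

r_cr = 8.80 cm

For a sphere, r_cr = 2k_ins/h = 2·0.433/9.84 = 0.0880 m = 8.80 cm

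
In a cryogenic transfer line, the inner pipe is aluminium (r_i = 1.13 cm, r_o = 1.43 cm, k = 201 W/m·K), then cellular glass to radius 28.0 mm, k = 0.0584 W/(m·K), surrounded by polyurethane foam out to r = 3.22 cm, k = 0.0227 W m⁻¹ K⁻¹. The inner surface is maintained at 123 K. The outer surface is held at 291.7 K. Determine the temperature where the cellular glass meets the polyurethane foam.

Resistance network (inner→outer):
  R'_aluminium = ln(0.0143/0.0113)/(2πk) = 0.2355/(2π·201) = 1.864×10^-4 m·K/W
  R'_cellular glass = ln(0.0280/0.0143)/(2πk) = 0.6719/(2π·0.0584) = 1.831 m·K/W
  R'_polyurethane foam = ln(0.0322/0.0280)/(2πk) = 0.1398/(2π·0.0227) = 0.9799 m·K/W
ΣR = 1.864×10^-4 + 1.831 + 0.9799 = 2.811 m·K/W
Q' = ΔT/ΣR = (123 K − 291.7 K)/2.811 = -60.01 W/m
From the inner boundary to the cellular glass/polyurethane foam interface, ΣR_partial = 1.831 m·K/W.
T_interface = T_in − Q'·ΣR_partial = 123 K − (-60.01)(1.831) = 232.9 K

T = 232.9 K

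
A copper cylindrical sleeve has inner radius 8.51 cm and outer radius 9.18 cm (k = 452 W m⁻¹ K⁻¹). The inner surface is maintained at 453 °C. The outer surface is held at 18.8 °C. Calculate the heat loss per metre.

Q' = 1.63×10^7 W/m

Q' = 2πk·ΔT/ln(r₂/r₁) = 2π × 452 × 434.2 / ln(0.0918/0.0851) = 1.63×10^7 W/m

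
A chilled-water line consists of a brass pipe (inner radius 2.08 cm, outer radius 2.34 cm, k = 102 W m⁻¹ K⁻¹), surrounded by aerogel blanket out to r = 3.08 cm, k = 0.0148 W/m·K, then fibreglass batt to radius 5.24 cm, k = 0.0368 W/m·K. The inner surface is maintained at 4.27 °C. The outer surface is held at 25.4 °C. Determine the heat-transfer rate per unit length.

Resistance network (inner→outer):
  R'_brass = ln(0.0234/0.0208)/(2πk) = 0.1178/(2π·102) = 1.838×10^-4 m·K/W
  R'_aerogel blanket = ln(0.0308/0.0234)/(2πk) = 0.2748/(2π·0.0148) = 2.955 m·K/W
  R'_fibreglass batt = ln(0.0524/0.0308)/(2πk) = 0.5314/(2π·0.0368) = 2.298 m·K/W
ΣR = 1.838×10^-4 + 2.955 + 2.298 = 5.253 m·K/W
Q' = ΔT/ΣR = (4.27 °C − 25.4 °C)/5.253 = -4.02 W/m
(Negative Q' ⇒ heat flows inward; heat gain = 4.02 W/m.)

Q' = 4.02 W/m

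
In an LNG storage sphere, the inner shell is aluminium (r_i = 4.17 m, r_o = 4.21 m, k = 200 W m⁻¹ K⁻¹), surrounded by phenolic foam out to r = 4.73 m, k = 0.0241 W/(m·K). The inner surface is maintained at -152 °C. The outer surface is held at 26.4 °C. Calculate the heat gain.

Resistance network (inner→outer):
  R_aluminium = (1/4.17 − 1/4.21)/(4πk) = 0.002278/(4π·200) = 9.066×10^-7 K/W
  R_phenolic foam = (1/4.21 − 1/4.73)/(4πk) = 0.02611/(4π·0.0241) = 0.08622 K/W
ΣR = 9.066×10^-7 + 0.08622 = 0.08622 K/W
Q = ΔT/ΣR = (-152 °C − 26.4 °C)/0.08622 = -2070 W
(Negative Q ⇒ heat flows inward; heat gain = 2070 W.)

Q = 2.07 kW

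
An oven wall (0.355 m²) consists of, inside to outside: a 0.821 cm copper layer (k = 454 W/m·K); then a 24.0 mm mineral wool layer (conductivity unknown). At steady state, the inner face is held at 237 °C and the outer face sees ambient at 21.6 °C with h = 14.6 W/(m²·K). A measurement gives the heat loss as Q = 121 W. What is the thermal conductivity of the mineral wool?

k = 0.0426 W/m·K

ΣR = ΔT/Q = |237 − 21.6|/121 = 1.780 K/W
Known resistances:
  R_copper = L/(kA) = 0.00821/(454·0.355) = 5.094×10^-5 K/W
  R_conv,out = 1/(hA) = 1/(14.6·0.355) = 0.1929 K/W
R_mineral wool = ΣR − ΣR_known = 1.780 − 0.1930 = 1.587 K/W
L/(kA) = 1.587 ⇒ k = 0.0240/(1.587·0.355) = 0.0426 W/m·K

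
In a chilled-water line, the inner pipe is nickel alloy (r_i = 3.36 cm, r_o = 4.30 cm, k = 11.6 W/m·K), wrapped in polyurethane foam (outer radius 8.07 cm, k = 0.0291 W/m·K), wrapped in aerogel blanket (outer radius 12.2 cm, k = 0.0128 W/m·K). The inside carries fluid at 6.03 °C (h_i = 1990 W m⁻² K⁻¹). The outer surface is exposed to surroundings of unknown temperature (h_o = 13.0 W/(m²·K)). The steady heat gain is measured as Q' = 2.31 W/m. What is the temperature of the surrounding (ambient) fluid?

T_out = 26.1 °C

Sum the resistances:
  R'_conv,in = 1/(2πr h) = 1/(2π·0.0336·1990) = 0.002380 m·K/W
  R'_nickel alloy = ln(0.0430/0.0336)/(2πk) = 0.2467/(2π·11.6) = 0.003384 m·K/W
  R'_polyurethane foam = ln(0.0807/0.0430)/(2πk) = 0.6295/(2π·0.0291) = 3.443 m·K/W
  R'_aerogel blanket = ln(0.122/0.0807)/(2πk) = 0.4133/(2π·0.0128) = 5.139 m·K/W
  R'_conv,out = 1/(2πr h) = 1/(2π·0.122·13.0) = 0.1003 m·K/W
ΣR = 8.688 m·K/W
ΔT = Q'·ΣR = 2.31 × 8.688 = 20.07 K
Heat flows inward, so T_out = T_in + ΔT = 6.03 + 20.07 = 26.1 °C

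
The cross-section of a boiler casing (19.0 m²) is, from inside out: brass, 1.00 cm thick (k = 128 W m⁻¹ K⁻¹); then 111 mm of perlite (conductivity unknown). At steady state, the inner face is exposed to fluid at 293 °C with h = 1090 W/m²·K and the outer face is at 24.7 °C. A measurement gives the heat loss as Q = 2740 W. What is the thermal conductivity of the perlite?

ΣR = ΔT/Q = |293 − 24.7|/2740 = 0.09792 K/W
Known resistances:
  R_conv,in = 1/(hA) = 1/(1090·19.0) = 4.829×10^-5 K/W
  R_brass = L/(kA) = 0.0100/(128·19.0) = 4.112×10^-6 K/W
R_perlite = ΣR − ΣR_known = 0.09792 − 5.240×10^-5 = 0.09787 K/W
L/(kA) = 0.09787 ⇒ k = 0.111/(0.09787·19.0) = 0.0597 W/m·K

k = 0.0597 W/m·K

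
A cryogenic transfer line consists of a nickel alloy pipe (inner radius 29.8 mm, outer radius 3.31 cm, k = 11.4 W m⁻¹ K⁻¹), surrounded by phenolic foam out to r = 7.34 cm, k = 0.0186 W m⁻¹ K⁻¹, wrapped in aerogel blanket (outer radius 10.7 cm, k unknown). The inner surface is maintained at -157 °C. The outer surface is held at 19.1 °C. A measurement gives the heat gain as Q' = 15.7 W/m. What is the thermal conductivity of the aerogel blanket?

k = 0.0136 W/m·K

ΣR = ΔT/Q' = |-157 − 19.1|/15.7 = 11.22 m·K/W
Known resistances:
  R'_nickel alloy = ln(0.0331/0.0298)/(2πk) = 0.1050/(2π·11.4) = 0.001466 m·K/W
  R'_phenolic foam = ln(0.0734/0.0331)/(2πk) = 0.7964/(2π·0.0186) = 6.814 m·K/W
R_aerogel blanket = ΣR − ΣR_known = 11.22 − 6.815 = 4.405 m·K/W
ln(r₂/r₁)/(2πk) = 4.405 ⇒ k = 0.3769/(2π·4.405) = 0.0136 W/m·K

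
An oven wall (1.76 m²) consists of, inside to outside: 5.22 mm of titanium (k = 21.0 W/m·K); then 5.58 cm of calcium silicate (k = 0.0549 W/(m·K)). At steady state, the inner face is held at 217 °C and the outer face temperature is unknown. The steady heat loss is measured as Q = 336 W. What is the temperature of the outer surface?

Sum the resistances:
  R_titanium = L/(kA) = 0.00522/(21.0·1.76) = 1.412×10^-4 K/W
  R_calcium silicate = L/(kA) = 0.0558/(0.0549·1.76) = 0.5775 K/W
ΣR = 0.5776 K/W
ΔT = Q·ΣR = 336 × 0.5776 = 194.1 K
Heat flows outward, so T_out = T_in − ΔT = 217 − 194.1 = 22.9 °C

T_out = 22.9 °C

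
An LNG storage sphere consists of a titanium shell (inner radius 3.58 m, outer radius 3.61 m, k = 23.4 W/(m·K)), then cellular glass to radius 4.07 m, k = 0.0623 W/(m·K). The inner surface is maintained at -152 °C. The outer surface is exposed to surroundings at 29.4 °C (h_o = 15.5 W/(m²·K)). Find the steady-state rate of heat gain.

Resistance network (inner→outer):
  R_titanium = (1/3.58 − 1/3.61)/(4πk) = 0.002321/(4π·23.4) = 7.894×10^-6 K/W
  R_cellular glass = (1/3.61 − 1/4.07)/(4πk) = 0.03131/(4π·0.0623) = 0.03999 K/W
  R_conv,out = 1/(4πr²h) = 1/(4π·4.07²·15.5) = 3.099×10^-4 K/W
ΣR = 7.894×10^-6 + 0.03999 + 3.099×10^-4 = 0.04031 K/W
Q = ΔT/ΣR = (-152 °C − 29.4 °C)/0.04031 = -4500 W
(Negative Q ⇒ heat flows inward; heat gain = 4500 W.)

Q = 4500 W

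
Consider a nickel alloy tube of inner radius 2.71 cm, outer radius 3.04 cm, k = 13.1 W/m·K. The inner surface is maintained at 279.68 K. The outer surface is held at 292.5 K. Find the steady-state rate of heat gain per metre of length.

Q' = 9.18 kW/m

Q' = 2πk·ΔT/ln(r₂/r₁) = 2π × 13.1 × 12.82 / ln(0.0304/0.0271) = 9180 W/m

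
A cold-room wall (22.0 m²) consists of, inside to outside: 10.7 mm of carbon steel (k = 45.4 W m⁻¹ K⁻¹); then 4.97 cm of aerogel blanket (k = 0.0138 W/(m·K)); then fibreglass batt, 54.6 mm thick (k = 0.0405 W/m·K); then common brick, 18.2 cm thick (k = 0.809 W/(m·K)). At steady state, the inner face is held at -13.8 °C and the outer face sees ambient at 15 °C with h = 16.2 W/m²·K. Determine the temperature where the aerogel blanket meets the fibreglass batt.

T = 6.01 °C

Resistance network (inner→outer):
  R_carbon steel = L/(kA) = 0.0107/(45.4·22.0) = 1.071×10^-5 K/W
  R_aerogel blanket = L/(kA) = 0.0497/(0.0138·22.0) = 0.1637 K/W
  R_fibreglass batt = L/(kA) = 0.0546/(0.0405·22.0) = 0.06128 K/W
  R_common brick = L/(kA) = 0.182/(0.809·22.0) = 0.01023 K/W
  R_conv,out = 1/(hA) = 1/(16.2·22.0) = 0.002806 K/W
ΣR = 1.071×10^-5 + 0.1637 + 0.06128 + 0.01023 + 0.002806 = 0.2380 K/W
Q = ΔT/ΣR = (-13.8 °C − 15 °C)/0.2380 = -121.0 W
From the inner boundary to the aerogel blanket/fibreglass batt interface, ΣR_partial = 0.1637 K/W.
T_interface = T_in − Q·ΣR_partial = -13.8 °C − (-121.0)(0.1637) = 6.01 °C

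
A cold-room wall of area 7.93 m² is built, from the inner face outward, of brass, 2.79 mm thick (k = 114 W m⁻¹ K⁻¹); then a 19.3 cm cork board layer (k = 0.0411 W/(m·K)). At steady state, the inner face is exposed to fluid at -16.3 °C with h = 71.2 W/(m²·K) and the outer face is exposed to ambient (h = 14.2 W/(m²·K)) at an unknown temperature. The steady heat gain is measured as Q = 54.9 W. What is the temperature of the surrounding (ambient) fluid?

Series resistances:
  R_conv,in = 1/(hA) = 1/(71.2·7.93) = 0.001771 K/W
  R_brass = L/(kA) = 0.00279/(114·7.93) = 3.086×10^-6 K/W
  R_cork board = L/(kA) = 0.193/(0.0411·7.93) = 0.5922 K/W
  R_conv,out = 1/(hA) = 1/(14.2·7.93) = 0.008881 K/W
ΣR = 0.6028 K/W
ΔT = Q·ΣR = 54.9 × 0.6028 = 33.09 K
Heat flows inward, so T_out = T_in + ΔT = -16.3 + 33.09 = 16.8 °C

T_out = 16.8 °C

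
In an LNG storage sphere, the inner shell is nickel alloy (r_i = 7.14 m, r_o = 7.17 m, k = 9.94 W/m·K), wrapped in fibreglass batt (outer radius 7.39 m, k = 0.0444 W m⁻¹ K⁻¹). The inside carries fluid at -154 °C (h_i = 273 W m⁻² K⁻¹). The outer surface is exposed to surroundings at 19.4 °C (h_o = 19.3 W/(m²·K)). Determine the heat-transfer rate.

Q = 23.0 kW

Treat each layer as a resistance in series:
  R_conv,in = 1/(4πr²h) = 1/(4π·7.14²·273) = 5.718×10^-6 K/W
  R_nickel alloy = (1/7.14 − 1/7.17)/(4πk) = 5.860×10^-4/(4π·9.94) = 4.691×10^-6 K/W
  R_fibreglass batt = (1/7.17 − 1/7.39)/(4πk) = 0.004152/(4π·0.0444) = 0.007442 K/W
  R_conv,out = 1/(4πr²h) = 1/(4π·7.39²·19.3) = 7.550×10^-5 K/W
ΣR = 5.718×10^-6 + 4.691×10^-6 + 0.007442 + 7.550×10^-5 = 0.007528 K/W
Q = ΔT/ΣR = (-154 °C − 19.4 °C)/0.007528 = -23000 W
(Negative Q ⇒ heat flows inward; heat gain = 23000 W.)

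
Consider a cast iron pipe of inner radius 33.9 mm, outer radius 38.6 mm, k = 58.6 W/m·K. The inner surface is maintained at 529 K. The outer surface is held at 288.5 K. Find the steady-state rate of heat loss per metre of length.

Q' = 682 kW/m

Q' = 2πk·ΔT/ln(r₂/r₁) = 2π × 58.6 × 240.5 / ln(0.0386/0.0339) = 6.82×10^5 W/m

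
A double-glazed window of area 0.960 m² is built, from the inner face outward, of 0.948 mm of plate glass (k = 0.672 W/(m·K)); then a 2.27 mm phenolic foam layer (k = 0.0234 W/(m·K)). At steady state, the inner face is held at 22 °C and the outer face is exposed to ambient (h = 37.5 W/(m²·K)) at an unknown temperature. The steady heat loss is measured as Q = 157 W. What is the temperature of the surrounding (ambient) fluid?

T_out = 1.54 °C

Sum the resistances:
  R_plate glass = L/(kA) = 9.48×10^-4/(0.672·0.960) = 0.001469 K/W
  R_phenolic foam = L/(kA) = 0.00227/(0.0234·0.960) = 0.1011 K/W
  R_conv,out = 1/(hA) = 1/(37.5·0.960) = 0.02778 K/W
ΣR = 0.1303 K/W
ΔT = Q·ΣR = 157 × 0.1303 = 20.46 K
Heat flows outward, so T_out = T_in − ΔT = 22 − 20.46 = 1.54 °C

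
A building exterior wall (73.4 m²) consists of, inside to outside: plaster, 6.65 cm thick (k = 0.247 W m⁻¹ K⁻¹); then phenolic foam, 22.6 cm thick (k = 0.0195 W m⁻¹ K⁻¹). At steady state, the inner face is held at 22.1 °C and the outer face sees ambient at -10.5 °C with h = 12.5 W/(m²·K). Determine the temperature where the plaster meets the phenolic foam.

Treat each layer as a resistance in series:
  R_plaster = L/(kA) = 0.0665/(0.247·73.4) = 0.003668 K/W
  R_phenolic foam = L/(kA) = 0.226/(0.0195·73.4) = 0.1579 K/W
  R_conv,out = 1/(hA) = 1/(12.5·73.4) = 0.001090 K/W
ΣR = 0.003668 + 0.1579 + 0.001090 = 0.1627 K/W
Q = ΔT/ΣR = (22.1 °C − -10.5 °C)/0.1627 = 200.4 W
From the inner boundary to the plaster/phenolic foam interface, ΣR_partial = 0.003668 K/W.
T_interface = T_in − Q·ΣR_partial = 22.1 °C − (200.4)(0.003668) = 21.4 °C

T = 21.4 °C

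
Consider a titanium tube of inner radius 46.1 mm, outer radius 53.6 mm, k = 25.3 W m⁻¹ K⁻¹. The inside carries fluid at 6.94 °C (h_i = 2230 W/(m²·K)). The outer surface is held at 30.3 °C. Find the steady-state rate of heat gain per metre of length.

Q' = 9.36 kW/m

Treat each layer as a resistance in series:
  R'_conv,in = 1/(2πr h) = 1/(2π·0.0461·2230) = 0.001548 m·K/W
  R'_titanium = ln(0.0536/0.0461)/(2πk) = 0.1507/(2π·25.3) = 9.482×10^-4 m·K/W
ΣR = 0.001548 + 9.482×10^-4 = 0.002496 m·K/W
Q' = ΔT/ΣR = (6.94 °C − 30.3 °C)/0.002496 = -9360 W/m
(Negative Q' ⇒ heat flows inward; heat gain = 9360 W/m.)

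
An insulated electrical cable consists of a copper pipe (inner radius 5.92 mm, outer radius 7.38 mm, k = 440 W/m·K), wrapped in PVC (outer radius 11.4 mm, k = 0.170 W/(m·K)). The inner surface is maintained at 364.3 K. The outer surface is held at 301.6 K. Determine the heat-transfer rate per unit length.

Treat each layer as a resistance in series:
  R'_copper = ln(0.00738/0.00592)/(2πk) = 0.2204/(2π·440) = 7.974×10^-5 m·K/W
  R'_PVC = ln(0.0114/0.00738)/(2πk) = 0.4348/(2π·0.170) = 0.4071 m·K/W
ΣR = 7.974×10^-5 + 0.4071 = 0.4072 m·K/W
Q' = ΔT/ΣR = (364.3 K − 301.6 K)/0.4072 = 154 W/m

Q' = 154 W/m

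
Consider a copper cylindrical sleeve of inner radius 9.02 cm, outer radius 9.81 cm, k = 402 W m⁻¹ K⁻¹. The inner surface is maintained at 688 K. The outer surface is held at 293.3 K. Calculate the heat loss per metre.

Q' = 2πk·ΔT/ln(r₂/r₁) = 2π × 402 × 394.7 / ln(0.0981/0.0902) = 1.19×10^7 W/m

Q' = 1.19×10^7 W/m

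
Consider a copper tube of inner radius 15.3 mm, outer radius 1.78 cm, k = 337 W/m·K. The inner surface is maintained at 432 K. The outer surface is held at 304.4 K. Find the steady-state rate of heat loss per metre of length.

Q' = 1790 kW/m

Q' = 2πk·ΔT/ln(r₂/r₁) = 2π × 337 × 127.6 / ln(0.0178/0.0153) = 1.79×10^6 W/m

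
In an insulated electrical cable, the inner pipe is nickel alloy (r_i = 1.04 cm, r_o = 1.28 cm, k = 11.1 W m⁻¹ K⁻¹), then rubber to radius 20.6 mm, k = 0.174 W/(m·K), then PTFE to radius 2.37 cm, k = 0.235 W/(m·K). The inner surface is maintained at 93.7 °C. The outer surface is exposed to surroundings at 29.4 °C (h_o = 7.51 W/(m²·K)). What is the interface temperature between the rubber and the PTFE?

Resistance network (inner→outer):
  R'_nickel alloy = ln(0.0128/0.0104)/(2πk) = 0.2076/(2π·11.1) = 0.002977 m·K/W
  R'_rubber = ln(0.0206/0.0128)/(2πk) = 0.4758/(2π·0.174) = 0.4352 m·K/W
  R'_PTFE = ln(0.0237/0.0206)/(2πk) = 0.1402/(2π·0.235) = 0.09494 m·K/W
  R'_conv,out = 1/(2πr h) = 1/(2π·0.0237·7.51) = 0.8942 m·K/W
ΣR = 0.002977 + 0.4352 + 0.09494 + 0.8942 = 1.427 m·K/W
Q' = ΔT/ΣR = (93.7 °C − 29.4 °C)/1.427 = 45.06 W/m
From the inner boundary to the rubber/PTFE interface, ΣR_partial = 0.4382 m·K/W.
T_interface = T_in − Q'·ΣR_partial = 93.7 °C − (45.06)(0.4382) = 74.0 °C

T = 74.0 °C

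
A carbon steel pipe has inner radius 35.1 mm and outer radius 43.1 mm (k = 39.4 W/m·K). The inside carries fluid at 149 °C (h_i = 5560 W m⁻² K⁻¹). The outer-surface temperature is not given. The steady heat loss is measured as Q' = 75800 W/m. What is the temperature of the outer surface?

T_out = 24.3 °C

Series resistances:
  R'_conv,in = 1/(2πr h) = 1/(2π·0.0351·5560) = 8.155×10^-4 m·K/W
  R'_carbon steel = ln(0.0431/0.0351)/(2πk) = 0.2053/(2π·39.4) = 8.294×10^-4 m·K/W
ΣR = 0.001645 m·K/W
ΔT = Q'·ΣR = 75800 × 0.001645 = 124.7 K
Heat flows outward, so T_out = T_in − ΔT = 149 − 124.7 = 24.3 °C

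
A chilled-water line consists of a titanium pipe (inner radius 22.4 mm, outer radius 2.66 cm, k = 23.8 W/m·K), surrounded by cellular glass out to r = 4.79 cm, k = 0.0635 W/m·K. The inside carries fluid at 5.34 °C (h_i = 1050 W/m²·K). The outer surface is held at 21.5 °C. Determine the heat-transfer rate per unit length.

Q' = 10.9 W/m

Treat each layer as a resistance in series:
  R'_conv,in = 1/(2πr h) = 1/(2π·0.0224·1050) = 0.006767 m·K/W
  R'_titanium = ln(0.0266/0.0224)/(2πk) = 0.1719/(2π·23.8) = 0.001149 m·K/W
  R'_cellular glass = ln(0.0479/0.0266)/(2πk) = 0.5882/(2π·0.0635) = 1.474 m·K/W
ΣR = 0.006767 + 0.001149 + 1.474 = 1.482 m·K/W
Q' = ΔT/ΣR = (5.34 °C − 21.5 °C)/1.482 = -10.9 W/m
(Negative Q' ⇒ heat flows inward; heat gain = 10.9 W/m.)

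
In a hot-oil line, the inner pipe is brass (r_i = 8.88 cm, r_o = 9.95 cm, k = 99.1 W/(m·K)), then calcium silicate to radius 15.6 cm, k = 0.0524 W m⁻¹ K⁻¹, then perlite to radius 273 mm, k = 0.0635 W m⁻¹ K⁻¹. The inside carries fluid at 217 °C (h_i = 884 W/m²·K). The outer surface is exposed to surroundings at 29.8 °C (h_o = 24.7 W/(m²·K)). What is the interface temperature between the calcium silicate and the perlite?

Treat each layer as a resistance in series:
  R'_conv,in = 1/(2πr h) = 1/(2π·0.0888·884) = 0.002027 m·K/W
  R'_brass = ln(0.0995/0.0888)/(2πk) = 0.1138/(2π·99.1) = 1.827×10^-4 m·K/W
  R'_calcium silicate = ln(0.156/0.0995)/(2πk) = 0.4497/(2π·0.0524) = 1.366 m·K/W
  R'_perlite = ln(0.273/0.156)/(2πk) = 0.5596/(2π·0.0635) = 1.403 m·K/W
  R'_conv,out = 1/(2πr h) = 1/(2π·0.273·24.7) = 0.02360 m·K/W
ΣR = 0.002027 + 1.827×10^-4 + 1.366 + 1.403 + 0.02360 = 2.795 m·K/W
Q' = ΔT/ΣR = (217 °C − 29.8 °C)/2.795 = 66.98 W/m
From the inner boundary to the calcium silicate/perlite interface, ΣR_partial = 1.368 m·K/W.
T_interface = T_in − Q'·ΣR_partial = 217 °C − (66.98)(1.368) = 125 °C

T = 125 °C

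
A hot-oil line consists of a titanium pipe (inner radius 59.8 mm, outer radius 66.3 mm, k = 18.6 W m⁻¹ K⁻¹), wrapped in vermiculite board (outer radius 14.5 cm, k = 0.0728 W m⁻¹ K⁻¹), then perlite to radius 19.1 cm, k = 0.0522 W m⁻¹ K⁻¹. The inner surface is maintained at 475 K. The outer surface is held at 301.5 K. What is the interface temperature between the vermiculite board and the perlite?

Resistance network (inner→outer):
  R'_titanium = ln(0.0663/0.0598)/(2πk) = 0.1032/(2π·18.6) = 8.829×10^-4 m·K/W
  R'_vermiculite board = ln(0.145/0.0663)/(2πk) = 0.7825/(2π·0.0728) = 1.711 m·K/W
  R'_perlite = ln(0.191/0.145)/(2πk) = 0.2755/(2π·0.0522) = 0.8401 m·K/W
ΣR = 8.829×10^-4 + 1.711 + 0.8401 = 2.552 m·K/W
Q' = ΔT/ΣR = (475 K − 301.5 K)/2.552 = 67.99 W/m
From the inner boundary to the vermiculite board/perlite interface, ΣR_partial = 1.712 m·K/W.
T_interface = T_in − Q'·ΣR_partial = 475 K − (67.99)(1.712) = 358.6 K

T = 358.6 K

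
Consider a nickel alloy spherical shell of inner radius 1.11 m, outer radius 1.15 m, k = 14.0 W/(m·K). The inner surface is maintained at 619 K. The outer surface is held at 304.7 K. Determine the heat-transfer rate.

Q = 1760 kW

Q = 4πk·ΔT/(1/r₁ − 1/r₂) = 4π × 14.0 × 314.3 / (1/1.11 − 1/1.15) = 1.76×10^6 W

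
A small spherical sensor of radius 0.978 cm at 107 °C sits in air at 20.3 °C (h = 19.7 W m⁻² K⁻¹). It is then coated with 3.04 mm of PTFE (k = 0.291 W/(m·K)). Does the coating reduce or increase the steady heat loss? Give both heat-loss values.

Critical radius for a sphere: r_cr = 2k/h = 0.0295 m = 2.95 cm.
Outer radius after coating: r₂ = 0.00978 + 0.00304 = 0.01282 m.
Since r₁ < r_cr and r₂ ≤ r_cr, the coating moves toward the maximum at r_cr — heat loss rises.
Bare: R = 1/(4πr₁²h) = 42.23 K/W; Q = 86.7/42.23 = 2.05 W.
Coated: R = R_cond + R_conv = 31.21 K/W; Q = 86.7/31.21 = 2.78 W.

increases: 2.05 → 2.78 W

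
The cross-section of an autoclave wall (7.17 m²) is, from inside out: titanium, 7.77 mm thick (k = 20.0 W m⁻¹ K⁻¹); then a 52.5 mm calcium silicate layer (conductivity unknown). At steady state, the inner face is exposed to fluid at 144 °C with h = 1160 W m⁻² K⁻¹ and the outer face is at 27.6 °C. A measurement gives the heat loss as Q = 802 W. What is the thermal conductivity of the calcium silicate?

k = 0.0505 W/m·K

ΣR = ΔT/Q = |144 − 27.6|/802 = 0.1451 K/W
Known resistances:
  R_conv,in = 1/(hA) = 1/(1160·7.17) = 1.202×10^-4 K/W
  R_titanium = L/(kA) = 0.00777/(20.0·7.17) = 5.418×10^-5 K/W
R_calcium silicate = ΣR − ΣR_known = 0.1451 − 1.744×10^-4 = 0.1449 K/W
L/(kA) = 0.1449 ⇒ k = 0.0525/(0.1449·7.17) = 0.0505 W/m·K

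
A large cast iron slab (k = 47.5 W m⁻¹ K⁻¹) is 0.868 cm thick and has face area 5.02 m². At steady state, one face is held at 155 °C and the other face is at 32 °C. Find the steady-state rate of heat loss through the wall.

Q = 3380 kW

Q = kA·ΔT/L = 47.5 × 5.02 × |155 °C − 32 °C| / 0.00868 = 3.38×10^6 W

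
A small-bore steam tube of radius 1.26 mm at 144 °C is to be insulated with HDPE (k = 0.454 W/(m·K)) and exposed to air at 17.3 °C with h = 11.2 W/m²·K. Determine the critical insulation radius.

r_cr = 4.05 cm

For a cylinder, r_cr = k_ins/h = 0.454/11.2 = 0.0405 m = 4.05 cm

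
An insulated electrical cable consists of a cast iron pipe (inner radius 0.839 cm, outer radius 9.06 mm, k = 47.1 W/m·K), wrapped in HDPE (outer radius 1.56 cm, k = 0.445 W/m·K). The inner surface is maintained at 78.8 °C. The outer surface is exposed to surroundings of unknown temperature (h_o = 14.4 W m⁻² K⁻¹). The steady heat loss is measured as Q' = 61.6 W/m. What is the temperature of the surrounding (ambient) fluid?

T_out = 23.2 °C

Series resistances:
  R'_cast iron = ln(0.00906/0.00839)/(2πk) = 0.07683/(2π·47.1) = 2.596×10^-4 m·K/W
  R'_HDPE = ln(0.0156/0.00906)/(2πk) = 0.5434/(2π·0.445) = 0.1943 m·K/W
  R'_conv,out = 1/(2πr h) = 1/(2π·0.0156·14.4) = 0.7085 m·K/W
ΣR = 0.9031 m·K/W
ΔT = Q'·ΣR = 61.6 × 0.9031 = 55.63 K
Heat flows outward, so T_out = T_in − ΔT = 78.8 − 55.63 = 23.2 °C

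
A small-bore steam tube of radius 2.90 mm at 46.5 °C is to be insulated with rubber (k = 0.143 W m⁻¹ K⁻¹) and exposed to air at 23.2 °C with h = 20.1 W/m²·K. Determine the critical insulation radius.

r_cr = 0.711 cm

For a cylinder, r_cr = k_ins/h = 0.143/20.1 = 0.00711 m = 0.711 cm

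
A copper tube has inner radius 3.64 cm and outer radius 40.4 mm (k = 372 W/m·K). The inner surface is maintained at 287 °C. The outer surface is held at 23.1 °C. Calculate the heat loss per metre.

Q' = 2πk·ΔT/ln(r₂/r₁) = 2π × 372 × 263.9 / ln(0.0404/0.0364) = 5.92×10^6 W/m

Q' = 5920 kW/m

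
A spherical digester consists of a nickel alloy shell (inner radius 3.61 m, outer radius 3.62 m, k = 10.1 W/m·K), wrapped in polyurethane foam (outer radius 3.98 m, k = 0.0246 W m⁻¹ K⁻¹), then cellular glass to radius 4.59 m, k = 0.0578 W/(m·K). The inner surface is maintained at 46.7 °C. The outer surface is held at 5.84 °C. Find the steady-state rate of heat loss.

Series thermal resistances, inner to outer:
  R_nickel alloy = (1/3.61 − 1/3.62)/(4πk) = 7.652×10^-4/(4π·10.1) = 6.029×10^-6 K/W
  R_polyurethane foam = (1/3.62 − 1/3.98)/(4πk) = 0.02499/(4π·0.0246) = 0.08083 K/W
  R_cellular glass = (1/3.98 − 1/4.59)/(4πk) = 0.03339/(4π·0.0578) = 0.04597 K/W
ΣR = 6.029×10^-6 + 0.08083 + 0.04597 = 0.1268 K/W
Q = ΔT/ΣR = (46.7 °C − 5.84 °C)/0.1268 = 322 W

Q = 322 W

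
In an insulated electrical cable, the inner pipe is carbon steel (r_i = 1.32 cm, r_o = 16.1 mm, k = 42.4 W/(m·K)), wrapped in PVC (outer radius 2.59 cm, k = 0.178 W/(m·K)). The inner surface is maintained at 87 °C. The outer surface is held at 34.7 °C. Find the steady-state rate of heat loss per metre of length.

Q' = 123 W/m

Treat each layer as a resistance in series:
  R'_carbon steel = ln(0.0161/0.0132)/(2πk) = 0.1986/(2π·42.4) = 7.455×10^-4 m·K/W
  R'_PVC = ln(0.0259/0.0161)/(2πk) = 0.4754/(2π·0.178) = 0.4251 m·K/W
ΣR = 7.455×10^-4 + 0.4251 = 0.4258 m·K/W
Q' = ΔT/ΣR = (87 °C − 34.7 °C)/0.4258 = 123 W/m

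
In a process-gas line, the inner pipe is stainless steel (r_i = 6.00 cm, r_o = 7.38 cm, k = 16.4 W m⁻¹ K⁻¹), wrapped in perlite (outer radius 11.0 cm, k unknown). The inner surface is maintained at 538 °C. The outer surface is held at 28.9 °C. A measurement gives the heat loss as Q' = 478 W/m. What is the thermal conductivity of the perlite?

k = 0.0598 W/m·K

ΣR = ΔT/Q' = |538 − 28.9|/478 = 1.065 m·K/W
Known resistances:
  R'_stainless steel = ln(0.0738/0.0600)/(2πk) = 0.2070/(2π·16.4) = 0.002009 m·K/W
R_perlite = ΣR − ΣR_known = 1.065 − 0.002009 = 1.063 m·K/W
ln(r₂/r₁)/(2πk) = 1.063 ⇒ k = 0.3991/(2π·1.063) = 0.0598 W/m·K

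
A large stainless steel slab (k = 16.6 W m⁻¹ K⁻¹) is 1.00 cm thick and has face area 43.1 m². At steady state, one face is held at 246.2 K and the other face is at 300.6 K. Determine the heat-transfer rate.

Q = kA·ΔT/L = 16.6 × 43.1 × |246.2 K − 300.6 K| / 0.0100 = 3.89×10^6 W

Q = 3890 kW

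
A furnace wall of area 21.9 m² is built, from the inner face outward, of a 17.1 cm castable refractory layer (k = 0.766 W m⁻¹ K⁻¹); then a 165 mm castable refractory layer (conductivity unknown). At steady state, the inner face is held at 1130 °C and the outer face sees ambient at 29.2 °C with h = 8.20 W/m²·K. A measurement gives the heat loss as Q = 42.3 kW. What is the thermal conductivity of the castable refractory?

k = 0.734 W/m·K

ΣR = ΔT/Q = |1130 − 29.2|/42300 = 0.02602 K/W
Known resistances:
  R_castable refractory = L/(kA) = 0.171/(0.766·21.9) = 0.01019 K/W
  R_conv,out = 1/(hA) = 1/(8.20·21.9) = 0.005569 K/W
R_castable refractory = ΣR − ΣR_known = 0.02602 − 0.01576 = 0.01026 K/W
L/(kA) = 0.01026 ⇒ k = 0.165/(0.01026·21.9) = 0.734 W/m·K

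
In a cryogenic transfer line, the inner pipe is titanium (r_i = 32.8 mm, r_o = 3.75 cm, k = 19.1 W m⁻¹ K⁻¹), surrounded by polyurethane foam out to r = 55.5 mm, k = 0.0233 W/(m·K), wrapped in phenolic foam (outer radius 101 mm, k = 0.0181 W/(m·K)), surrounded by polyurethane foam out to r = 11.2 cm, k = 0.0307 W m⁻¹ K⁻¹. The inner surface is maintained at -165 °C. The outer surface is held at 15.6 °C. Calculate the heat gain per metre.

Q' = 21.3 W/m

Series thermal resistances, inner to outer:
  R'_titanium = ln(0.0375/0.0328)/(2πk) = 0.1339/(2π·19.1) = 0.001116 m·K/W
  R'_polyurethane foam = ln(0.0555/0.0375)/(2πk) = 0.3920/(2π·0.0233) = 2.678 m·K/W
  R'_phenolic foam = ln(0.101/0.0555)/(2πk) = 0.5987/(2π·0.0181) = 5.265 m·K/W
  R'_polyurethane foam = ln(0.112/0.101)/(2πk) = 0.1034/(2π·0.0307) = 0.5359 m·K/W
ΣR = 0.001116 + 2.678 + 5.265 + 0.5359 = 8.480 m·K/W
Q' = ΔT/ΣR = (-165 °C − 15.6 °C)/8.480 = -21.3 W/m
(Negative Q' ⇒ heat flows inward; heat gain = 21.3 W/m.)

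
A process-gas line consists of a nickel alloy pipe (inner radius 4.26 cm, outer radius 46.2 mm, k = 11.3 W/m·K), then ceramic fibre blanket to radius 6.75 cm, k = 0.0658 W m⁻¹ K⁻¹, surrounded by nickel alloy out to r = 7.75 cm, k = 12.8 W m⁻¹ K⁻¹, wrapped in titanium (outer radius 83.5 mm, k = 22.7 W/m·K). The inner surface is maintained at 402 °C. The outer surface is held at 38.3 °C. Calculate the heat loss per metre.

Q' = 395 W/m

Resistance network (inner→outer):
  R'_nickel alloy = ln(0.0462/0.0426)/(2πk) = 0.08113/(2π·11.3) = 0.001143 m·K/W
  R'_ceramic fibre blanket = ln(0.0675/0.0462)/(2πk) = 0.3791/(2π·0.0658) = 0.9171 m·K/W
  R'_nickel alloy = ln(0.0775/0.0675)/(2πk) = 0.1382/(2π·12.8) = 0.001718 m·K/W
  R'_titanium = ln(0.0835/0.0775)/(2πk) = 0.07457/(2π·22.7) = 5.228×10^-4 m·K/W
ΣR = 0.001143 + 0.9171 + 0.001718 + 5.228×10^-4 = 0.9205 m·K/W
Q' = ΔT/ΣR = (402 °C − 38.3 °C)/0.9205 = 395 W/m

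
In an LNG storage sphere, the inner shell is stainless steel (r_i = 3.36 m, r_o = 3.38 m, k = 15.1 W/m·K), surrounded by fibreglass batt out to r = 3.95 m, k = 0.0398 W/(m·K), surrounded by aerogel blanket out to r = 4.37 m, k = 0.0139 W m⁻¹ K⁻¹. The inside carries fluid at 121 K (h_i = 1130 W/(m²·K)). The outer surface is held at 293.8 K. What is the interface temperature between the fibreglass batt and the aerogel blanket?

T = 186.7 K

Series thermal resistances, inner to outer:
  R_conv,in = 1/(4πr²h) = 1/(4π·3.36²·1130) = 6.238×10^-6 K/W
  R_stainless steel = (1/3.36 − 1/3.38)/(4πk) = 0.001761/(4π·15.1) = 9.281×10^-6 K/W
  R_fibreglass batt = (1/3.38 − 1/3.95)/(4πk) = 0.04269/(4π·0.0398) = 0.08536 K/W
  R_aerogel blanket = (1/3.95 − 1/4.37)/(4πk) = 0.02433/(4π·0.0139) = 0.1393 K/W
ΣR = 6.238×10^-6 + 9.281×10^-6 + 0.08536 + 0.1393 = 0.2247 K/W
Q = ΔT/ΣR = (121 K − 293.8 K)/0.2247 = -769.0 W
From the inner boundary to the fibreglass batt/aerogel blanket interface, ΣR_partial = 0.08538 K/W.
T_interface = T_in − Q·ΣR_partial = 121 K − (-769.0)(0.08538) = 186.7 K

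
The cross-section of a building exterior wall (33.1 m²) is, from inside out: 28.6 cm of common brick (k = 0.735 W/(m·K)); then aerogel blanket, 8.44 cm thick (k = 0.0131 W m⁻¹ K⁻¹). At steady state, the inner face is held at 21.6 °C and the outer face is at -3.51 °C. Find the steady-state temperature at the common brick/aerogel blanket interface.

T = 20.2 °C

Resistance network (inner→outer):
  R_common brick = L/(kA) = 0.286/(0.735·33.1) = 0.01176 K/W
  R_aerogel blanket = L/(kA) = 0.0844/(0.0131·33.1) = 0.1946 K/W
ΣR = 0.01176 + 0.1946 = 0.2064 K/W
Q = ΔT/ΣR = (21.6 °C − -3.51 °C)/0.2064 = 121.7 W
From the inner boundary to the common brick/aerogel blanket interface, ΣR_partial = 0.01176 K/W.
T_interface = T_in − Q·ΣR_partial = 21.6 °C − (121.7)(0.01176) = 20.2 °C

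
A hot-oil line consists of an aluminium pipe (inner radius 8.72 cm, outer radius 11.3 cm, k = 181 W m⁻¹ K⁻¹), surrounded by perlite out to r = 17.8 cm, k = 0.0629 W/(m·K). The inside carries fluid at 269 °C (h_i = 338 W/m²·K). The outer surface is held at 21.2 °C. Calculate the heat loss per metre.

Q' = 214 W/m

Series thermal resistances, inner to outer:
  R'_conv,in = 1/(2πr h) = 1/(2π·0.0872·338) = 0.005400 m·K/W
  R'_aluminium = ln(0.113/0.0872)/(2πk) = 0.2592/(2π·181) = 2.279×10^-4 m·K/W
  R'_perlite = ln(0.178/0.113)/(2πk) = 0.4544/(2π·0.0629) = 1.150 m·K/W
ΣR = 0.005400 + 2.279×10^-4 + 1.150 = 1.156 m·K/W
Q' = ΔT/ΣR = (269 °C − 21.2 °C)/1.156 = 214 W/m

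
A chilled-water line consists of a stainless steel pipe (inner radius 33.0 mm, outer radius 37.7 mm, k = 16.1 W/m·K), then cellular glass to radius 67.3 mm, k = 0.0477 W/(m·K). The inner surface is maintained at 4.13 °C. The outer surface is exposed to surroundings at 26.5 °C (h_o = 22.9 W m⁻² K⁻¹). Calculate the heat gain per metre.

Q' = 11.0 W/m

Series thermal resistances, inner to outer:
  R'_stainless steel = ln(0.0377/0.0330)/(2πk) = 0.1332/(2π·16.1) = 0.001316 m·K/W
  R'_cellular glass = ln(0.0673/0.0377)/(2πk) = 0.5795/(2π·0.0477) = 1.934 m·K/W
  R'_conv,out = 1/(2πr h) = 1/(2π·0.0673·22.9) = 0.1033 m·K/W
ΣR = 0.001316 + 1.934 + 0.1033 = 2.039 m·K/W
Q' = ΔT/ΣR = (4.13 °C − 26.5 °C)/2.039 = -11.0 W/m
(Negative Q' ⇒ heat flows inward; heat gain = 11.0 W/m.)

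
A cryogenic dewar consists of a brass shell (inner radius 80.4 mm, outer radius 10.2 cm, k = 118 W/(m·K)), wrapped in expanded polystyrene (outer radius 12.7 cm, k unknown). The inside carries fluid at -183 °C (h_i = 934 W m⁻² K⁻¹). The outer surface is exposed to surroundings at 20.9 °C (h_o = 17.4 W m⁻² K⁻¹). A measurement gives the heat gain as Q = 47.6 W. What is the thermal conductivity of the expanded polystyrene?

k = 0.0385 W/m·K

ΣR = ΔT/Q = |-183 − 20.9|/47.6 = 4.284 K/W
Known resistances:
  R_conv,in = 1/(4πr²h) = 1/(4π·0.0804²·934) = 0.01318 K/W
  R_brass = (1/0.0804 − 1/0.102)/(4πk) = 2.634/(4π·118) = 0.001776 K/W
  R_conv,out = 1/(4πr²h) = 1/(4π·0.127²·17.4) = 0.2836 K/W
R_expanded polystyrene = ΣR − ΣR_known = 4.284 − 0.2986 = 3.985 K/W
(1/r₁−1/r₂)/(4πk) = 3.985 ⇒ k = 1.930/(4π·3.985) = 0.0385 W/m·K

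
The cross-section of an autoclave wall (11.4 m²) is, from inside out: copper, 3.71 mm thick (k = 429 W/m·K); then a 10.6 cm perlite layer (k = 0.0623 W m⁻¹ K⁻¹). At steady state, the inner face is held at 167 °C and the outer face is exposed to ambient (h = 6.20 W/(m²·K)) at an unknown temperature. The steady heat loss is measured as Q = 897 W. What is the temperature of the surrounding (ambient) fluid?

Series resistances:
  R_copper = L/(kA) = 0.00371/(429·11.4) = 7.586×10^-7 K/W
  R_perlite = L/(kA) = 0.106/(0.0623·11.4) = 0.1492 K/W
  R_conv,out = 1/(hA) = 1/(6.20·11.4) = 0.01415 K/W
ΣR = 0.1634 K/W
ΔT = Q·ΣR = 897 × 0.1634 = 146.6 K
Heat flows outward, so T_out = T_in − ΔT = 167 − 146.6 = 20.4 °C

T_out = 20.4 °C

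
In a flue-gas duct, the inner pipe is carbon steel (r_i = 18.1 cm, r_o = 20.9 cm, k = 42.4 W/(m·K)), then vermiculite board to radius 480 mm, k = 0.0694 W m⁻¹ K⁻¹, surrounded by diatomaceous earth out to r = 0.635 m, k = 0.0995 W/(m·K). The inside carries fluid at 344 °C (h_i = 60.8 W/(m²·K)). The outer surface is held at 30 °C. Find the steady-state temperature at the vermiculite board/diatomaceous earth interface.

T = 89.3 °C

Series thermal resistances, inner to outer:
  R'_conv,in = 1/(2πr h) = 1/(2π·0.181·60.8) = 0.01446 m·K/W
  R'_carbon steel = ln(0.209/0.181)/(2πk) = 0.1438/(2π·42.4) = 5.399×10^-4 m·K/W
  R'_vermiculite board = ln(0.480/0.209)/(2πk) = 0.8315/(2π·0.0694) = 1.907 m·K/W
  R'_diatomaceous earth = ln(0.635/0.480)/(2πk) = 0.2798/(2π·0.0995) = 0.4476 m·K/W
ΣR = 0.01446 + 5.399×10^-4 + 1.907 + 0.4476 = 2.370 m·K/W
Q' = ΔT/ΣR = (344 °C − 30 °C)/2.370 = 132.5 W/m
From the inner boundary to the vermiculite board/diatomaceous earth interface, ΣR_partial = 1.922 m·K/W.
T_interface = T_in − Q'·ΣR_partial = 344 °C − (132.5)(1.922) = 89.3 °C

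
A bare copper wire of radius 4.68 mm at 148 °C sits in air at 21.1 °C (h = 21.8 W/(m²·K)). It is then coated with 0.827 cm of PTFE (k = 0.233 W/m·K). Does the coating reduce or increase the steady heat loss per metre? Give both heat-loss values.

Critical radius for a cylinder: r_cr = k/h = 0.0107 m = 1.07 cm.
Outer radius after coating: r₂ = 0.00468 + 0.00827 = 0.01295 m.
r₁ < r_cr < r₂: heat loss rises to a maximum at r_cr then falls. Whether the coating helps depends on whether Q(r₂) has dropped back below Q(r₁).
Bare: R = 1/(2πr₁h) = 1.560 m·K/W; Q = 126.9/1.560 = 81.3 W/m.
Coated: R = R_cond + R_conv = 1.259 m·K/W; Q = 126.9/1.259 = 101 W/m.

increases: 81.3 → 101 W/m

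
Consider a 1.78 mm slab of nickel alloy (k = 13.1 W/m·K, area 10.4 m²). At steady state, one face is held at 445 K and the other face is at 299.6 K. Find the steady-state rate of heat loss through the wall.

Q = kA·ΔT/L = 13.1 × 10.4 × |445 K − 299.6 K| / 0.00178 = 1.11×10^7 W

Q = 11100 kW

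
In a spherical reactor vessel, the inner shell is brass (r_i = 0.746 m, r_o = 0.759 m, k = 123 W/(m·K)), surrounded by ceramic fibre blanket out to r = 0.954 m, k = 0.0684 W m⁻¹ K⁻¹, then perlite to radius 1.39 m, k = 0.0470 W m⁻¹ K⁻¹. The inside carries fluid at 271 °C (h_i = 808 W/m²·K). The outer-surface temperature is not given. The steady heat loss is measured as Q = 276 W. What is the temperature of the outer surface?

Sum the resistances:
  R_conv,in = 1/(4πr²h) = 1/(4π·0.746²·808) = 1.770×10^-4 K/W
  R_brass = (1/0.746 − 1/0.759)/(4πk) = 0.02296/(4π·123) = 1.485×10^-5 K/W
  R_ceramic fibre blanket = (1/0.759 − 1/0.954)/(4πk) = 0.2693/(4π·0.0684) = 0.3133 K/W
  R_perlite = (1/0.954 − 1/1.39)/(4πk) = 0.3288/(4π·0.0470) = 0.5567 K/W
ΣR = 0.8702 K/W
ΔT = Q·ΣR = 276 × 0.8702 = 240.2 K
Heat flows outward, so T_out = T_in − ΔT = 271 − 240.2 = 30.8 °C

T_out = 30.8 °C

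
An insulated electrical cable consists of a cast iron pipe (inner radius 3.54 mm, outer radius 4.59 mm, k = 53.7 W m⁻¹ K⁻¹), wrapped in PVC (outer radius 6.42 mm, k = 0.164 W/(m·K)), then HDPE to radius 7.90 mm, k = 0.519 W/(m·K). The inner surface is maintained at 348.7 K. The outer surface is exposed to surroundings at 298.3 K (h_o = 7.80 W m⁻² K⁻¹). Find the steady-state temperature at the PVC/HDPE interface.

Treat each layer as a resistance in series:
  R'_cast iron = ln(0.00459/0.00354)/(2πk) = 0.2598/(2π·53.7) = 7.699×10^-4 m·K/W
  R'_PVC = ln(0.00642/0.00459)/(2πk) = 0.3355/(2π·0.164) = 0.3256 m·K/W
  R'_HDPE = ln(0.00790/0.00642)/(2πk) = 0.2074/(2π·0.519) = 0.06361 m·K/W
  R'_conv,out = 1/(2πr h) = 1/(2π·0.00790·7.80) = 2.583 m·K/W
ΣR = 7.699×10^-4 + 0.3256 + 0.06361 + 2.583 = 2.973 m·K/W
Q' = ΔT/ΣR = (348.7 K − 298.3 K)/2.973 = 16.95 W/m
From the inner boundary to the PVC/HDPE interface, ΣR_partial = 0.3264 m·K/W.
T_interface = T_in − Q'·ΣR_partial = 348.7 K − (16.95)(0.3264) = 343.2 K

T = 343.2 K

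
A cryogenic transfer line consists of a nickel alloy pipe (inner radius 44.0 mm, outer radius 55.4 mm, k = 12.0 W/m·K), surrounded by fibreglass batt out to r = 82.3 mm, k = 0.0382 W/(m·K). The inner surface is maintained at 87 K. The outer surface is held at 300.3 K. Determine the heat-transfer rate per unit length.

Q' = 129 W/m

Resistance network (inner→outer):
  R'_nickel alloy = ln(0.0554/0.0440)/(2πk) = 0.2304/(2π·12.0) = 0.003056 m·K/W
  R'_fibreglass batt = ln(0.0823/0.0554)/(2πk) = 0.3958/(2π·0.0382) = 1.649 m·K/W
ΣR = 0.003056 + 1.649 = 1.652 m·K/W
Q' = ΔT/ΣR = (87 K − 300.3 K)/1.652 = -129 W/m
(Negative Q' ⇒ heat flows inward; heat gain = 129 W/m.)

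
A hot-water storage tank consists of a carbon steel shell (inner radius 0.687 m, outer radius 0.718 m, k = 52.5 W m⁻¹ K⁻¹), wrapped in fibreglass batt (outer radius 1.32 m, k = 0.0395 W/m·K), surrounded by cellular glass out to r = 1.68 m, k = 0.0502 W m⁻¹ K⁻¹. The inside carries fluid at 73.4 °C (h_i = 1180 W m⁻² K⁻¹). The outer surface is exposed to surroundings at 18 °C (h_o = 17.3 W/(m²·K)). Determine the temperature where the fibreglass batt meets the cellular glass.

Series thermal resistances, inner to outer:
  R_conv,in = 1/(4πr²h) = 1/(4π·0.687²·1180) = 1.429×10^-4 K/W
  R_carbon steel = (1/0.687 − 1/0.718)/(4πk) = 0.06285/(4π·52.5) = 9.526×10^-5 K/W
  R_fibreglass batt = (1/0.718 − 1/1.32)/(4πk) = 0.6352/(4π·0.0395) = 1.280 K/W
  R_cellular glass = (1/1.32 − 1/1.68)/(4πk) = 0.1623/(4π·0.0502) = 0.2573 K/W
  R_conv,out = 1/(4πr²h) = 1/(4π·1.68²·17.3) = 0.001630 K/W
ΣR = 1.429×10^-4 + 9.526×10^-5 + 1.280 + 0.2573 + 0.001630 = 1.539 K/W
Q = ΔT/ΣR = (73.4 °C − 18 °C)/1.539 = 36.00 W
From the inner boundary to the fibreglass batt/cellular glass interface, ΣR_partial = 1.280 K/W.
T_interface = T_in − Q·ΣR_partial = 73.4 °C − (36.00)(1.280) = 27.3 °C

T = 27.3 °C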